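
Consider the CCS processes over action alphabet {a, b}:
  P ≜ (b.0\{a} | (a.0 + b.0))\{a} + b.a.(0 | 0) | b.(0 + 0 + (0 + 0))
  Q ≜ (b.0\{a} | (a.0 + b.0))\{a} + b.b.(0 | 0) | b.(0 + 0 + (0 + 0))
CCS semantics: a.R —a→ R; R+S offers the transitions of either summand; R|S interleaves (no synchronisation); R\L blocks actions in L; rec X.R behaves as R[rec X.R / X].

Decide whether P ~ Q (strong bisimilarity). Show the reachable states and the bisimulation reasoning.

not bisimilar

P's transition system — 9 states:
  m0 = (b.0\{a} | (a.0 + b.0))\{a} + b.a.(0 | 0) | b.(0 + 0 + (0 + 0)) | -b-> m1, -b-> m2, -b-> m3, -b-> m4
  m1 = (0\{a} | (a.0 + b.0))\{a} | -b-> m5
  m2 = (b.0\{a} | 0)\{a} | -b-> m5
  m3 = a.(0 | 0) | b.(0 + 0 + (0 + 0)) | -a-> m6, -b-> m7
  m4 = b.a.(0 | 0) | (0 + 0 + (0 + 0)) | -b-> m7
  m5 = (0\{a} | 0)\{a} | (no moves)
  m6 = 0 | 0 | b.(0 + 0 + (0 + 0)) | -b-> m8
  m7 = a.(0 | 0) | (0 + 0 + (0 + 0)) | -a-> m8
  m8 = 0 | 0 | (0 + 0 + (0 + 0)) | (no moves)
Q's transition system — 9 states:
  n0 = (b.0\{a} | (a.0 + b.0))\{a} + b.b.(0 | 0) | b.(0 + 0 + (0 + 0)) | -b-> n1, -b-> n2, -b-> n3, -b-> n4
  n1 = (0\{a} | (a.0 + b.0))\{a} | -b-> n5
  n2 = (b.0\{a} | 0)\{a} | -b-> n5
  n3 = b.(0 | 0) | b.(0 + 0 + (0 + 0)) | -b-> n6, -b-> n7
  n4 = b.b.(0 | 0) | (0 + 0 + (0 + 0)) | -b-> n7
  n5 = (0\{a} | 0)\{a} | (no moves)
  n6 = 0 | 0 | b.(0 + 0 + (0 + 0)) | -b-> n8
  n7 = b.(0 | 0) | (0 + 0 + (0 + 0)) | -b-> n8
  n8 = 0 | 0 | (0 + 0 + (0 + 0)) | (no moves)
Coarsest stable partition (strong bisimilarity classes):
  B0 = {m0}
  B1 = {m1, m2, m6, n1, n2, n6, n7}
  B2 = {m5, m8, n5, n8}
  B3 = {m3}
  B4 = {m7}
  B5 = {m4}
  B6 = {n0}
  B7 = {n3, n4}
m0 ∈ B0, n0 ∈ B6 → different blocks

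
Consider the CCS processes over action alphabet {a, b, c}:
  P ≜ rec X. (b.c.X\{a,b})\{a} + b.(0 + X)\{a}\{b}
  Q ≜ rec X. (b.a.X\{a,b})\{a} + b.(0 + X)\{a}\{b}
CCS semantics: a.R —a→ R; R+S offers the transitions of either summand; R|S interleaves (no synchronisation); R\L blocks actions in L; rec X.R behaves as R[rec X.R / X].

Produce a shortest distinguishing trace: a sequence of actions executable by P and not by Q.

P's transition system — 4 states:
  p0 = rec X. (b.c.X\{a,b})\{a} + b.(0 + X)\{a}\{b} ⊢ --b--▸ p1, --b--▸ p2
  p1 = (0 + (rec X. (b.c.X\{a,b})\{a} + b.(0 + X)\{a}\{b}))\{a}\{b} ⊢ ∅
  p2 = (c.(rec X. (b.c.X\{a,b})\{a} + b.(0 + X)\{a}\{b})\{a,b})\{a} ⊢ --c--▸ p3
  p3 = (rec X. (b.c.X\{a,b})\{a} + b.(0 + X)\{a}\{b})\{a,b}\{a} ⊢ ∅
Q's transition system — 3 states:
  q0 = rec X. (b.a.X\{a,b})\{a} + b.(0 + X)\{a}\{b} ⊢ --b--▸ q1, --b--▸ q2
  q1 = (0 + (rec X. (b.a.X\{a,b})\{a} + b.(0 + X)\{a}\{b}))\{a}\{b} ⊢ ∅
  q2 = (a.(rec X. (b.a.X\{a,b})\{a} + b.(0 + X)\{a}\{b})\{a,b})\{a} ⊢ ∅
Executing bc from P (initial set {p0}):
  after b @ step 1: {p1, p2}
  after c @ step 2: {p3}
  — P admits the full trace.
Executing bc from Q (initial set {q0}):
  after b @ step 1: {q1, q2}
  after c @ step 2: no successor for Q

bc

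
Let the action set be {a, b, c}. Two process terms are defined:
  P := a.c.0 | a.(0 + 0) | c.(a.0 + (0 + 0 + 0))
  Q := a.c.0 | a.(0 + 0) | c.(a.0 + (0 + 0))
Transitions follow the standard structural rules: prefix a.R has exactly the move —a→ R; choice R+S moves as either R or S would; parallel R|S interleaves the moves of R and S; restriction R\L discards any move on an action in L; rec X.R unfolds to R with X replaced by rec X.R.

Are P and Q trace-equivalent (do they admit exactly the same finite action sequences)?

LTS(P): 18 reachable states
  u0 = a.c.0 | a.(0 + 0) | c.(a.0 + (0 + 0 + 0)) | —a→ u1, —a→ u2, —c→ u3
  u1 = a.c.0 | (0 + 0) | c.(a.0 + (0 + 0 + 0)) | —a→ u4, —c→ u5
  u2 = c.0 | a.(0 + 0) | c.(a.0 + (0 + 0 + 0)) | —a→ u4, —c→ u6, —c→ u7
  u3 = a.c.0 | a.(0 + 0) | (a.0 + (0 + 0 + 0)) | —a→ u5, —a→ u7, —a→ u8
  u4 = c.0 | (0 + 0) | c.(a.0 + (0 + 0 + 0)) | —c→ u10, —c→ u9
  u5 = a.c.0 | (0 + 0) | (a.0 + (0 + 0 + 0)) | —a→ u10, —a→ u11
  u6 = 0 | a.(0 + 0) | c.(a.0 + (0 + 0 + 0)) | —a→ u9, —c→ u12
  u7 = c.0 | a.(0 + 0) | (a.0 + (0 + 0 + 0)) | —a→ u10, —a→ u13, —c→ u12
  u8 = a.c.0 | a.(0 + 0) | 0 | —a→ u11, —a→ u13
  u9 = 0 | (0 + 0) | c.(a.0 + (0 + 0 + 0)) | —c→ u14
  u10 = c.0 | (0 + 0) | (a.0 + (0 + 0 + 0)) | —a→ u15, —c→ u14
  u11 = a.c.0 | (0 + 0) | 0 | —a→ u15
  u12 = 0 | a.(0 + 0) | (a.0 + (0 + 0 + 0)) | —a→ u14, —a→ u16
  u13 = c.0 | a.(0 + 0) | 0 | —a→ u15, —c→ u16
  u14 = 0 | (0 + 0) | (a.0 + (0 + 0 + 0)) | —a→ u17
  u15 = c.0 | (0 + 0) | 0 | —c→ u17
  u16 = 0 | a.(0 + 0) | 0 | —a→ u17
  u17 = 0 | (0 + 0) | 0 | ·
LTS(Q): 18 reachable states
  v0 = a.c.0 | a.(0 + 0) | c.(a.0 + (0 + 0)) | —a→ v1, —a→ v2, —c→ v3
  v1 = a.c.0 | (0 + 0) | c.(a.0 + (0 + 0)) | —a→ v4, —c→ v5
  v2 = c.0 | a.(0 + 0) | c.(a.0 + (0 + 0)) | —a→ v4, —c→ v6, —c→ v7
  v3 = a.c.0 | a.(0 + 0) | (a.0 + (0 + 0)) | —a→ v5, —a→ v7, —a→ v8
  v4 = c.0 | (0 + 0) | c.(a.0 + (0 + 0)) | —c→ v10, —c→ v9
  v5 = a.c.0 | (0 + 0) | (a.0 + (0 + 0)) | —a→ v10, —a→ v11
  v6 = 0 | a.(0 + 0) | c.(a.0 + (0 + 0)) | —a→ v9, —c→ v12
  v7 = c.0 | a.(0 + 0) | (a.0 + (0 + 0)) | —a→ v10, —a→ v13, —c→ v12
  v8 = a.c.0 | a.(0 + 0) | 0 | —a→ v11, —a→ v13
  v9 = 0 | (0 + 0) | c.(a.0 + (0 + 0)) | —c→ v14
  v10 = c.0 | (0 + 0) | (a.0 + (0 + 0)) | —a→ v15, —c→ v14
  v11 = a.c.0 | (0 + 0) | 0 | —a→ v15
  v12 = 0 | a.(0 + 0) | (a.0 + (0 + 0)) | —a→ v14, —a→ v16
  v13 = c.0 | a.(0 + 0) | 0 | —a→ v15, —c→ v16
  v14 = 0 | (0 + 0) | (a.0 + (0 + 0)) | —a→ v17
  v15 = c.0 | (0 + 0) | 0 | —c→ v17
  v16 = 0 | a.(0 + 0) | 0 | —a→ v17
  v17 = 0 | (0 + 0) | 0 | ·
Coarsest stable partition (strong bisimilarity classes):
  B0 = {u0, v0}
  B1 = {u2, v2}
  B2 = {u7, v7}
  B3 = {u10, u13, v10, v13}
  B4 = {u15, v15}
  B5 = {u17, v17}
  B6 = {u14, u16, v14, v16}
  B7 = {u12, v12}
  B8 = {u4, v4}
  B9 = {u9, v9}
  B10 = {u6, v6}
  B11 = {u1, v1}
  B12 = {u5, u8, v5, v8}
  B13 = {u11, v11}
  B14 = {u3, v3}
u0 ∈ B0, v0 ∈ B0 → same block
Bisimilar ⇒ trace-equivalent.

YES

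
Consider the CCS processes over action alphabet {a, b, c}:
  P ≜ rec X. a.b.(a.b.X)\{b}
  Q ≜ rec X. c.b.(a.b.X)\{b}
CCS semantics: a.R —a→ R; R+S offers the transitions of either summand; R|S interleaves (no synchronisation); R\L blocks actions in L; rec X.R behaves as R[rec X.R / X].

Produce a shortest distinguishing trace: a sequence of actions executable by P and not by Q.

Reachable graph of P (4 states):
  s0 = rec X. a.b.(a.b.X)\{b} | ··a··> s1
  s1 = b.(a.b.(rec X. a.b.(a.b.X)\{b}))\{b} | ··b··> s2
  s2 = (a.b.(rec X. a.b.(a.b.X)\{b}))\{b} | ··a··> s3
  s3 = (b.(rec X. a.b.(a.b.X)\{b}))\{b} | (no moves)
Reachable graph of Q (4 states):
  t0 = rec X. c.b.(a.b.X)\{b} | ··c··> t1
  t1 = b.(a.b.(rec X. c.b.(a.b.X)\{b}))\{b} | ··b··> t2
  t2 = (a.b.(rec X. c.b.(a.b.X)\{b}))\{b} | ··a··> t3
  t3 = (b.(rec X. c.b.(a.b.X)\{b}))\{b} | (no moves)
Run σ = ⟨a⟩ on P: start {s0}
  [1] a ⇒ {s1}
  — P admits the full trace.
Run σ = ⟨a⟩ on Q: start {t0}
  [1] a ⇒ ∅ (Q stuck)

a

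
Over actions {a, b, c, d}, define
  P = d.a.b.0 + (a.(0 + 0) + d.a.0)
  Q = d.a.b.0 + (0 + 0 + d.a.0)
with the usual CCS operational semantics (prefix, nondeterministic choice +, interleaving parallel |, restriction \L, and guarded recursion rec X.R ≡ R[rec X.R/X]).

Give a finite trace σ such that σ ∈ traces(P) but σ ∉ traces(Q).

P's transition system — 6 states:
  u0 = d.a.b.0 + (a.(0 + 0) + d.a.0) ⊢ --a--▸ u1, --d--▸ u2, --d--▸ u3
  u1 = 0 + 0 ⊢ ·
  u2 = a.0 ⊢ --a--▸ u4
  u3 = a.b.0 ⊢ --a--▸ u5
  u4 = 0 ⊢ ·
  u5 = b.0 ⊢ --b--▸ u4
Q's transition system — 5 states:
  v0 = d.a.b.0 + (0 + 0 + d.a.0) ⊢ --d--▸ v1, --d--▸ v2
  v1 = a.0 ⊢ --a--▸ v3
  v2 = a.b.0 ⊢ --a--▸ v4
  v3 = 0 ⊢ ·
  v4 = b.0 ⊢ --b--▸ v3
Executing a from P (initial set {u0}):
  [1] a ⇒ {u1}
  — P admits the full trace.
Executing a from Q (initial set {v0}):
  [1] a ⇒ ∅ (Q stuck)

a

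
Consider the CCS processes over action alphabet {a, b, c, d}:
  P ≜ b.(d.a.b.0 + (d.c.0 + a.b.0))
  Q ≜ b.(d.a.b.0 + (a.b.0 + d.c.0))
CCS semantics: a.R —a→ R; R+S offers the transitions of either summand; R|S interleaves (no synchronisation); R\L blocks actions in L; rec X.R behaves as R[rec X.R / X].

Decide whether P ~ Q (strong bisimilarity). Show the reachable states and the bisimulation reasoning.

LTS(P): 6 reachable states
  s0 = b.(d.a.b.0 + (d.c.0 + a.b.0)) → -b-> s1
  s1 = d.a.b.0 + (d.c.0 + a.b.0) → -a-> s2, -d-> s3, -d-> s4
  s2 = b.0 → -b-> s5
  s3 = a.b.0 → -a-> s2
  s4 = c.0 → -c-> s5
  s5 = 0 → deadlocked
LTS(Q): 6 reachable states
  t0 = b.(d.a.b.0 + (a.b.0 + d.c.0)) → -b-> t1
  t1 = d.a.b.0 + (a.b.0 + d.c.0) → -a-> t2, -d-> t3, -d-> t4
  t2 = b.0 → -b-> t5
  t3 = a.b.0 → -a-> t2
  t4 = c.0 → -c-> t5
  t5 = 0 → deadlocked
Bisimilarity quotient blocks:
  B0 = {s0, t0}
  B1 = {s1, t1}
  B2 = {s2, t2}
  B3 = {s5, t5}
  B4 = {s3, t3}
  B5 = {s4, t4}
s0 ∈ B0, t0 ∈ B0 → same block

bisimilar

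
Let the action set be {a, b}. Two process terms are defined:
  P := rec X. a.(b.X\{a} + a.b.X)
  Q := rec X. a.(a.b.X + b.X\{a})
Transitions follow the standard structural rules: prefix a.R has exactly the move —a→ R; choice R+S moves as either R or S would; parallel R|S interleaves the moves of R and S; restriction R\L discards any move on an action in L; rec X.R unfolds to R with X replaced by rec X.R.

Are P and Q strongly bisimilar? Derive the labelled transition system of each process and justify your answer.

Reachable graph of P (4 states):
  s0 = rec X. a.(b.X\{a} + a.b.X) has moves =a=> s1
  s1 = b.(rec X. a.(b.X\{a} + a.b.X))\{a} + a.b.(rec X. a.(b.X\{a} + a.b.X)) has moves =a=> s2, =b=> s3
  s2 = b.(rec X. a.(b.X\{a} + a.b.X)) has moves =b=> s0
  s3 = (rec X. a.(b.X\{a} + a.b.X))\{a} has moves ·
Reachable graph of Q (4 states):
  t0 = rec X. a.(a.b.X + b.X\{a}) has moves =a=> t1
  t1 = a.b.(rec X. a.(a.b.X + b.X\{a})) + b.(rec X. a.(a.b.X + b.X\{a}))\{a} has moves =a=> t2, =b=> t3
  t2 = b.(rec X. a.(a.b.X + b.X\{a})) has moves =b=> t0
  t3 = (rec X. a.(a.b.X + b.X\{a}))\{a} has moves ·
Bisimilarity quotient blocks:
  B0 = {s0, t0}
  B1 = {s1, t1}
  B2 = {s2, t2}
  B3 = {s3, t3}
s0 ∈ B0, t0 ∈ B0 → same block

bisimilar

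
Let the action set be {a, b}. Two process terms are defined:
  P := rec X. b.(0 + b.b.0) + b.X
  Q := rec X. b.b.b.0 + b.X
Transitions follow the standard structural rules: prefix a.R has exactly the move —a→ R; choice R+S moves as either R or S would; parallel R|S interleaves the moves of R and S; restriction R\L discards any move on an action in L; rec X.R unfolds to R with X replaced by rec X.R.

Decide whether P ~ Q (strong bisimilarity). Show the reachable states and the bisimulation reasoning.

YES

LTS(P): 4 reachable states
  u0 = rec X. b.(0 + b.b.0) + b.X :: =b=> u0, =b=> u1
  u1 = 0 + b.b.0 :: =b=> u2
  u2 = b.0 :: =b=> u3
  u3 = 0 :: deadlocked
LTS(Q): 4 reachable states
  v0 = rec X. b.b.b.0 + b.X :: =b=> v0, =b=> v1
  v1 = b.b.0 :: =b=> v2
  v2 = b.0 :: =b=> v3
  v3 = 0 :: deadlocked
Coarsest stable partition (strong bisimilarity classes):
  B0 = {u0, v0}
  B1 = {u1, v1}
  B2 = {u2, v2}
  B3 = {u3, v3}
u0 ∈ B0, v0 ∈ B0 → same block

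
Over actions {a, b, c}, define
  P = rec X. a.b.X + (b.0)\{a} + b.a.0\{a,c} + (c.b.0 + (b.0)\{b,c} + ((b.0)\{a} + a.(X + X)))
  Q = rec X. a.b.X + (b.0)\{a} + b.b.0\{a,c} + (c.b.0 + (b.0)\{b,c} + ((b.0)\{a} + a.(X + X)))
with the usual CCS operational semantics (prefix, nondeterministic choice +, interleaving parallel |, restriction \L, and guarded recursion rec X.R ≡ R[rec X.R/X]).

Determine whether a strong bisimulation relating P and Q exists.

Reachable graph of P (8 states):
  u0 = rec X. a.b.X + (b.0)\{a} + b.a.0\{a,c} + (c.b.0 + (b.0)\{b,c} + ((b.0)\{a} + a.(X + X))) has moves -a-> u1, -a-> u2, -b-> u3, -b-> u4, -c-> u5
  u1 = (rec X. a.b.X + (b.0)\{a} + b.a.0\{a,c} + (c.b.0 + (b.0)\{b,c} + ((b.0)\{a} + a.(X + X)))) + (rec X. a.b.X + (b.0)\{a} + b.a.0\{a,c} + (c.b.0 + (b.0)\{b,c} + ((b.0)\{a} + a.(X + X)))) has moves -a-> u1, -a-> u2, -b-> u3, -b-> u4, -c-> u5
  u2 = b.(rec X. a.b.X + (b.0)\{a} + b.a.0\{a,c} + (c.b.0 + (b.0)\{b,c} + ((b.0)\{a} + a.(X + X)))) has moves -b-> u0
  u3 = 0\{a} has moves ∅
  u4 = a.0\{a,c} has moves -a-> u6
  u5 = b.0 has moves -b-> u7
  u6 = 0\{a,c} has moves ∅
  u7 = 0 has moves ∅
Reachable graph of Q (8 states):
  v0 = rec X. a.b.X + (b.0)\{a} + b.b.0\{a,c} + (c.b.0 + (b.0)\{b,c} + ((b.0)\{a} + a.(X + X))) has moves -a-> v1, -a-> v2, -b-> v3, -b-> v4, -c-> v5
  v1 = (rec X. a.b.X + (b.0)\{a} + b.b.0\{a,c} + (c.b.0 + (b.0)\{b,c} + ((b.0)\{a} + a.(X + X)))) + (rec X. a.b.X + (b.0)\{a} + b.b.0\{a,c} + (c.b.0 + (b.0)\{b,c} + ((b.0)\{a} + a.(X + X)))) has moves -a-> v1, -a-> v2, -b-> v3, -b-> v4, -c-> v5
  v2 = b.(rec X. a.b.X + (b.0)\{a} + b.b.0\{a,c} + (c.b.0 + (b.0)\{b,c} + ((b.0)\{a} + a.(X + X)))) has moves -b-> v0
  v3 = 0\{a} has moves ∅
  v4 = b.0\{a,c} has moves -b-> v6
  v5 = b.0 has moves -b-> v7
  v6 = 0\{a,c} has moves ∅
  v7 = 0 has moves ∅
Bisimilarity quotient blocks:
  B0 = {u0, u1}
  B1 = {u2}
  B2 = {u4}
  B3 = {u3, u6, u7, v3, v6, v7}
  B4 = {u5, v4, v5}
  B5 = {v0, v1}
  B6 = {v2}
u0 ∈ B0, v0 ∈ B5 → different blocks

not bisimilar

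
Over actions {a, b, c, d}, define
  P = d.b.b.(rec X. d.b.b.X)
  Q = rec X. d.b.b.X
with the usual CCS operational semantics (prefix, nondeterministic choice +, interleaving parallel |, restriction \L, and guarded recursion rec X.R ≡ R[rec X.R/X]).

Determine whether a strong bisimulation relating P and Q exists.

P's transition system — 4 states:
  u0 = d.b.b.(rec X. d.b.b.X) → ··d··> u1
  u1 = b.b.(rec X. d.b.b.X) → ··b··> u2
  u2 = b.(rec X. d.b.b.X) → ··b··> u3
  u3 = rec X. d.b.b.X → ··d··> u1
Q's transition system — 3 states:
  v0 = rec X. d.b.b.X → ··d··> v1
  v1 = b.b.(rec X. d.b.b.X) → ··b··> v2
  v2 = b.(rec X. d.b.b.X) → ··b··> v0
Partition-refinement fixed point:
  B0 = {u0, u3, v0}
  B1 = {u1, v1}
  B2 = {u2, v2}
u0 ∈ B0, v0 ∈ B0 → same block

YES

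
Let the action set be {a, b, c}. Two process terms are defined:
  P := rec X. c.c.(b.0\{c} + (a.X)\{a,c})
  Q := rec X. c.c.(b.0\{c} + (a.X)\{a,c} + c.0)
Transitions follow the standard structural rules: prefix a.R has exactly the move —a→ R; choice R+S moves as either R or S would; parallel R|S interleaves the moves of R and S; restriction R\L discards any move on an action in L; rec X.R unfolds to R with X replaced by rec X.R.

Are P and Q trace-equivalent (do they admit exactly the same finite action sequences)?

trace-distinct — witness ⟨ccc⟩

Reachable graph of P (4 states):
  u0 = rec X. c.c.(b.0\{c} + (a.X)\{a,c}) → -c-> u1
  u1 = c.(b.0\{c} + (a.(rec X. c.c.(b.0\{c} + (a.X)\{a,c})))\{a,c}) → -c-> u2
  u2 = b.0\{c} + (a.(rec X. c.c.(b.0\{c} + (a.X)\{a,c})))\{a,c} → -b-> u3
  u3 = 0\{c} → stopped
Reachable graph of Q (5 states):
  v0 = rec X. c.c.(b.0\{c} + (a.X)\{a,c} + c.0) → -c-> v1
  v1 = c.(b.0\{c} + (a.(rec X. c.c.(b.0\{c} + (a.X)\{a,c} + c.0)))\{a,c} + c.0) → -c-> v2
  v2 = b.0\{c} + (a.(rec X. c.c.(b.0\{c} + (a.X)\{a,c} + c.0)))\{a,c} + c.0 → -b-> v3, -c-> v4
  v3 = 0\{c} → stopped
  v4 = 0 → stopped
Executing ccc from Q (initial set {v0}):
  step 1 (c): {v1}
  step 2 (c): {v2}
  step 3 (c): {v4}
  Q completes σ.
Executing ccc from P (initial set {u0}):
  step 1 (c): {u1}
  step 2 (c): {u2}
  step 3 (c): ∅ (P stuck)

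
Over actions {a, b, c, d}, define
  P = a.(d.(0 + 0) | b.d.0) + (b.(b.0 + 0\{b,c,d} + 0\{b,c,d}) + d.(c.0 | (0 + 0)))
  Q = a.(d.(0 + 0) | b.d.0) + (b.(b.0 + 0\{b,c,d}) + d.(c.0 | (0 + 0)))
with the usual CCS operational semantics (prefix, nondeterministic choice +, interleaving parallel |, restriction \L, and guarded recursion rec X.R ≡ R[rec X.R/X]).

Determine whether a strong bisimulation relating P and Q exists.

bisimilar

LTS(P): 11 reachable states
  u0 = a.(d.(0 + 0) | b.d.0) + (b.(b.0 + 0\{b,c,d} + 0\{b,c,d}) + d.(c.0 | (0 + 0))) :: ··a··> u1, ··b··> u2, ··d··> u3
  u1 = d.(0 + 0) | b.d.0 :: ··b··> u4, ··d··> u5
  u2 = b.0 + 0\{b,c,d} + 0\{b,c,d} :: ··b··> u6
  u3 = c.0 | (0 + 0) :: ··c··> u7
  u4 = d.(0 + 0) | d.0 :: ··d··> u8, ··d··> u9
  u5 = (0 + 0) | b.d.0 :: ··b··> u8
  u6 = 0 :: (no moves)
  u7 = 0 | (0 + 0) :: (no moves)
  u8 = (0 + 0) | d.0 :: ··d··> u10
  u9 = d.(0 + 0) | 0 :: ··d··> u10
  u10 = (0 + 0) | 0 :: (no moves)
LTS(Q): 11 reachable states
  v0 = a.(d.(0 + 0) | b.d.0) + (b.(b.0 + 0\{b,c,d}) + d.(c.0 | (0 + 0))) :: ··a··> v1, ··b··> v2, ··d··> v3
  v1 = d.(0 + 0) | b.d.0 :: ··b··> v4, ··d··> v5
  v2 = b.0 + 0\{b,c,d} :: ··b··> v6
  v3 = c.0 | (0 + 0) :: ··c··> v7
  v4 = d.(0 + 0) | d.0 :: ··d··> v8, ··d··> v9
  v5 = (0 + 0) | b.d.0 :: ··b··> v8
  v6 = 0 :: (no moves)
  v7 = 0 | (0 + 0) :: (no moves)
  v8 = (0 + 0) | d.0 :: ··d··> v10
  v9 = d.(0 + 0) | 0 :: ··d··> v10
  v10 = (0 + 0) | 0 :: (no moves)
Partition-refinement fixed point:
  B0 = {u0, v0}
  B1 = {u2, v2}
  B2 = {u10, u6, u7, v10, v6, v7}
  B3 = {u3, v3}
  B4 = {u1, v1}
  B5 = {u4, v4}
  B6 = {u8, u9, v8, v9}
  B7 = {u5, v5}
u0 ∈ B0, v0 ∈ B0 → same block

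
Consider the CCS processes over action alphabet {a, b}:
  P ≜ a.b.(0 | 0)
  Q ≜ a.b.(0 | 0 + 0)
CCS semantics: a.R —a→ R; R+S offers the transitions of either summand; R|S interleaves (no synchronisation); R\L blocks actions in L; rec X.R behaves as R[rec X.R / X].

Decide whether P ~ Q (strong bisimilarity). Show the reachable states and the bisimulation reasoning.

P's transition system — 3 states:
  p0 = a.b.(0 | 0) has moves ··a··> p1
  p1 = b.(0 | 0) has moves ··b··> p2
  p2 = 0 | 0 has moves stopped
Q's transition system — 3 states:
  q0 = a.b.(0 | 0 + 0) has moves ··a··> q1
  q1 = b.(0 | 0 + 0) has moves ··b··> q2
  q2 = 0 | 0 + 0 has moves stopped
Coarsest stable partition (strong bisimilarity classes):
  B0 = {p0, q0}
  B1 = {p1, q1}
  B2 = {p2, q2}
p0 ∈ B0, q0 ∈ B0 → same block

bisimilar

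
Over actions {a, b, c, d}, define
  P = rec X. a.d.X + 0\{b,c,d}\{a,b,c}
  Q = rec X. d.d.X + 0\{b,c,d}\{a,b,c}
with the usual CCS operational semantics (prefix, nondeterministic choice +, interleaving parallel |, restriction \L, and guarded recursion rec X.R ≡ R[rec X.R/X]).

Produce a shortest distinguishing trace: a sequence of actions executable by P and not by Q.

a

P's transition system — 2 states:
  s0 = rec X. a.d.X + 0\{b,c,d}\{a,b,c} has moves -a-> s1
  s1 = d.(rec X. a.d.X + 0\{b,c,d}\{a,b,c}) has moves -d-> s0
Q's transition system — 2 states:
  t0 = rec X. d.d.X + 0\{b,c,d}\{a,b,c} has moves -d-> t1
  t1 = d.(rec X. d.d.X + 0\{b,c,d}\{a,b,c}) has moves -d-> t0
Executing a from P (initial set {s0}):
  step 1 (a): {s1}
  P completes σ.
Executing a from Q (initial set {t0}):
  step 1 (a): ∅ (Q stuck)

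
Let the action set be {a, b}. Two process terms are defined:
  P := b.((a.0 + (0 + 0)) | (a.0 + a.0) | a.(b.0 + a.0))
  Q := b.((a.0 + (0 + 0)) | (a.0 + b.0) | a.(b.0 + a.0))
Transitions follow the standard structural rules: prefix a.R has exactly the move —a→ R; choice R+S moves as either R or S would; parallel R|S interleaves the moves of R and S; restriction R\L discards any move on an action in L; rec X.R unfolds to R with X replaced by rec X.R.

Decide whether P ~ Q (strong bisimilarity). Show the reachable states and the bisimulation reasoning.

P ≁ Q

Reachable graph of P (13 states):
  u0 = b.((a.0 + (0 + 0)) | (a.0 + a.0) | a.(b.0 + a.0)) | =b=> u1
  u1 = (a.0 + (0 + 0)) | (a.0 + a.0) | a.(b.0 + a.0) | =a=> u2, =a=> u3, =a=> u4
  u2 = (a.0 + (0 + 0)) | (a.0 + a.0) | (b.0 + a.0) | =a=> u5, =a=> u6, =a=> u7, =b=> u5
  u3 = (a.0 + (0 + 0)) | 0 | a.(b.0 + a.0) | =a=> u6, =a=> u8
  u4 = 0 | (a.0 + a.0) | a.(b.0 + a.0) | =a=> u7, =a=> u8
  u5 = (a.0 + (0 + 0)) | (a.0 + a.0) | 0 | =a=> u10, =a=> u9
  u6 = (a.0 + (0 + 0)) | 0 | (b.0 + a.0) | =a=> u11, =a=> u9, =b=> u9
  u7 = 0 | (a.0 + a.0) | (b.0 + a.0) | =a=> u10, =a=> u11, =b=> u10
  u8 = 0 | 0 | a.(b.0 + a.0) | =a=> u11
  u9 = (a.0 + (0 + 0)) | 0 | 0 | =a=> u12
  u10 = 0 | (a.0 + a.0) | 0 | =a=> u12
  u11 = 0 | 0 | (b.0 + a.0) | =a=> u12, =b=> u12
  u12 = 0 | 0 | 0 | deadlocked
Reachable graph of Q (13 states):
  v0 = b.((a.0 + (0 + 0)) | (a.0 + b.0) | a.(b.0 + a.0)) | =b=> v1
  v1 = (a.0 + (0 + 0)) | (a.0 + b.0) | a.(b.0 + a.0) | =a=> v2, =a=> v3, =a=> v4, =b=> v3
  v2 = (a.0 + (0 + 0)) | (a.0 + b.0) | (b.0 + a.0) | =a=> v5, =a=> v6, =a=> v7, =b=> v5, =b=> v6
  v3 = (a.0 + (0 + 0)) | 0 | a.(b.0 + a.0) | =a=> v6, =a=> v8
  v4 = 0 | (a.0 + b.0) | a.(b.0 + a.0) | =a=> v7, =a=> v8, =b=> v8
  v5 = (a.0 + (0 + 0)) | (a.0 + b.0) | 0 | =a=> v10, =a=> v9, =b=> v9
  v6 = (a.0 + (0 + 0)) | 0 | (b.0 + a.0) | =a=> v11, =a=> v9, =b=> v9
  v7 = 0 | (a.0 + b.0) | (b.0 + a.0) | =a=> v10, =a=> v11, =b=> v10, =b=> v11
  v8 = 0 | 0 | a.(b.0 + a.0) | =a=> v11
  v9 = (a.0 + (0 + 0)) | 0 | 0 | =a=> v12
  v10 = 0 | (a.0 + b.0) | 0 | =a=> v12, =b=> v12
  v11 = 0 | 0 | (b.0 + a.0) | =a=> v12, =b=> v12
  v12 = 0 | 0 | 0 | deadlocked
Bisimilarity quotient blocks:
  B0 = {u0}
  B1 = {u1}
  B2 = {u3, u4, v3}
  B3 = {u6, u7, v5, v6}
  B4 = {u10, u9, v9}
  B5 = {u12, v12}
  B6 = {u11, v10, v11}
  B7 = {u8, v8}
  B8 = {u2}
  B9 = {u5}
  B10 = {v0}
  B11 = {v1}
  B12 = {v2}
  B13 = {v7}
  B14 = {v4}
u0 ∈ B0, v0 ∈ B10 → different blocks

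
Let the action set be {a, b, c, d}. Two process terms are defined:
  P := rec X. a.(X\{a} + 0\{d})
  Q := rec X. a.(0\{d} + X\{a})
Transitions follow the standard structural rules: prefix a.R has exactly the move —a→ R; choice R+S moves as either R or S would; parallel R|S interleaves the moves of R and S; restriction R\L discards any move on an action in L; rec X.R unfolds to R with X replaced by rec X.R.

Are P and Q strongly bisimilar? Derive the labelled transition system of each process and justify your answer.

P's transition system — 2 states:
  s0 = rec X. a.(X\{a} + 0\{d}) → ··a··> s1
  s1 = (rec X. a.(X\{a} + 0\{d}))\{a} + 0\{d} → ·
Q's transition system — 2 states:
  t0 = rec X. a.(0\{d} + X\{a}) → ··a··> t1
  t1 = 0\{d} + (rec X. a.(0\{d} + X\{a}))\{a} → ·
Partition-refinement fixed point:
  B0 = {s0, t0}
  B1 = {s1, t1}
s0 ∈ B0, t0 ∈ B0 → same block

P ~ Q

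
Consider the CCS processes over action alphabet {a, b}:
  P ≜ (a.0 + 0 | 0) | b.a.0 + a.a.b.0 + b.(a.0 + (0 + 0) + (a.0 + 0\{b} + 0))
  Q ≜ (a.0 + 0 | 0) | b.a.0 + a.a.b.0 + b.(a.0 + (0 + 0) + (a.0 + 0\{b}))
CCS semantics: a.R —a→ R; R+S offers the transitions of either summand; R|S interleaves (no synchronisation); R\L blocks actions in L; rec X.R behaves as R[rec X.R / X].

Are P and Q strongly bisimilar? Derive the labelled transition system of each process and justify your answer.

Reachable graph of P (10 states):
  u0 = (a.0 + 0 | 0) | b.a.0 + a.a.b.0 + b.(a.0 + (0 + 0) + (a.0 + 0\{b} + 0)) has moves -a-> u1, -a-> u2, -b-> u3, -b-> u4
  u1 = 0 | b.a.0 has moves -b-> u5
  u2 = a.b.0 has moves -a-> u6
  u3 = (a.0 + 0 | 0) | a.0 has moves -a-> u5, -a-> u7
  u4 = a.0 + (0 + 0) + (a.0 + 0\{b} + 0) has moves -a-> u8
  u5 = 0 | a.0 has moves -a-> u9
  u6 = b.0 has moves -b-> u8
  u7 = (a.0 + 0 | 0) | 0 has moves -a-> u9
  u8 = 0 has moves ∅
  u9 = 0 | 0 has moves ∅
Reachable graph of Q (10 states):
  v0 = (a.0 + 0 | 0) | b.a.0 + a.a.b.0 + b.(a.0 + (0 + 0) + (a.0 + 0\{b})) has moves -a-> v1, -a-> v2, -b-> v3, -b-> v4
  v1 = 0 | b.a.0 has moves -b-> v5
  v2 = a.b.0 has moves -a-> v6
  v3 = (a.0 + 0 | 0) | a.0 has moves -a-> v5, -a-> v7
  v4 = a.0 + (0 + 0) + (a.0 + 0\{b}) has moves -a-> v8
  v5 = 0 | a.0 has moves -a-> v9
  v6 = b.0 has moves -b-> v8
  v7 = (a.0 + 0 | 0) | 0 has moves -a-> v9
  v8 = 0 has moves ∅
  v9 = 0 | 0 has moves ∅
Bisimilarity quotient blocks:
  B0 = {u0, v0}
  B1 = {u1, v1}
  B2 = {u4, u5, u7, v4, v5, v7}
  B3 = {u8, u9, v8, v9}
  B4 = {u2, v2}
  B5 = {u6, v6}
  B6 = {u3, v3}
u0 ∈ B0, v0 ∈ B0 → same block

YES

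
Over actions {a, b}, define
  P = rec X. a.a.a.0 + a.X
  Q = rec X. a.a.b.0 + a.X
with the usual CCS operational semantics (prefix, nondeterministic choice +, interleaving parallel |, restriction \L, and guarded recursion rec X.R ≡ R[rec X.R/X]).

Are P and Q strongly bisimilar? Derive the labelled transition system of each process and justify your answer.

NO

LTS(P): 4 reachable states
  s0 = rec X. a.a.a.0 + a.X → -a-> s0, -a-> s1
  s1 = a.a.0 → -a-> s2
  s2 = a.0 → -a-> s3
  s3 = 0 → ∅
LTS(Q): 4 reachable states
  t0 = rec X. a.a.b.0 + a.X → -a-> t0, -a-> t1
  t1 = a.b.0 → -a-> t2
  t2 = b.0 → -b-> t3
  t3 = 0 → ∅
Partition-refinement fixed point:
  B0 = {s0}
  B1 = {s1}
  B2 = {s2}
  B3 = {s3, t3}
  B4 = {t0}
  B5 = {t1}
  B6 = {t2}
s0 ∈ B0, t0 ∈ B4 → different blocks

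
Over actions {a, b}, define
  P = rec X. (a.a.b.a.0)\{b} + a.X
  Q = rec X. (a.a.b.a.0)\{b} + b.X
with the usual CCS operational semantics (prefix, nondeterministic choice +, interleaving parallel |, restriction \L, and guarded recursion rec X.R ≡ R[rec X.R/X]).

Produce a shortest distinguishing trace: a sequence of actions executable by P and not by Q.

LTS(P): 3 reachable states
  s0 = rec X. (a.a.b.a.0)\{b} + a.X | --a--▸ s0, --a--▸ s1
  s1 = (a.b.a.0)\{b} | --a--▸ s2
  s2 = (b.a.0)\{b} | ∅
LTS(Q): 3 reachable states
  t0 = rec X. (a.a.b.a.0)\{b} + b.X | --a--▸ t1, --b--▸ t0
  t1 = (a.b.a.0)\{b} | --a--▸ t2
  t2 = (b.a.0)\{b} | ∅
Trace ⟨aaa⟩ through P, begin at {s0}:
  step 1 (a): {s0, s1}
  step 2 (a): {s0, s1, s2}
  step 3 (a): {s0, s1, s2}
  — P admits the full trace.
Trace ⟨aaa⟩ through Q, begin at {t0}:
  step 1 (a): {t1}
  step 2 (a): {t2}
  step 3 (a): ∅  — Q cannot continue

aaa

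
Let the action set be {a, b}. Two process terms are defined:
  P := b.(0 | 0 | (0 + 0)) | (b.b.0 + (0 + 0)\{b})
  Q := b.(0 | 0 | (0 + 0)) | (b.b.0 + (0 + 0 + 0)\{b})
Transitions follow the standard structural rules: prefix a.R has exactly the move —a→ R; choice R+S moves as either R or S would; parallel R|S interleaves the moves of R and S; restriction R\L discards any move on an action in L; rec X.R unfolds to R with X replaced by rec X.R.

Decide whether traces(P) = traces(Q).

LTS(P): 6 reachable states
  p0 = b.(0 | 0 | (0 + 0)) | (b.b.0 + (0 + 0)\{b}) :: —b→ p1, —b→ p2
  p1 = 0 | 0 | (0 + 0) | (b.b.0 + (0 + 0)\{b}) :: —b→ p3
  p2 = b.(0 | 0 | (0 + 0)) | b.0 :: —b→ p3, —b→ p4
  p3 = 0 | 0 | (0 + 0) | b.0 :: —b→ p5
  p4 = b.(0 | 0 | (0 + 0)) | 0 :: —b→ p5
  p5 = 0 | 0 | (0 + 0) | 0 :: deadlocked
LTS(Q): 6 reachable states
  q0 = b.(0 | 0 | (0 + 0)) | (b.b.0 + (0 + 0 + 0)\{b}) :: —b→ q1, —b→ q2
  q1 = 0 | 0 | (0 + 0) | (b.b.0 + (0 + 0 + 0)\{b}) :: —b→ q3
  q2 = b.(0 | 0 | (0 + 0)) | b.0 :: —b→ q3, —b→ q4
  q3 = 0 | 0 | (0 + 0) | b.0 :: —b→ q5
  q4 = b.(0 | 0 | (0 + 0)) | 0 :: —b→ q5
  q5 = 0 | 0 | (0 + 0) | 0 :: deadlocked
Partition-refinement fixed point:
  B0 = {p0, q0}
  B1 = {p1, p2, q1, q2}
  B2 = {p3, p4, q3, q4}
  B3 = {p5, q5}
p0 ∈ B0, q0 ∈ B0 → same block
Bisimilar ⇒ trace-equivalent.

trace-equivalent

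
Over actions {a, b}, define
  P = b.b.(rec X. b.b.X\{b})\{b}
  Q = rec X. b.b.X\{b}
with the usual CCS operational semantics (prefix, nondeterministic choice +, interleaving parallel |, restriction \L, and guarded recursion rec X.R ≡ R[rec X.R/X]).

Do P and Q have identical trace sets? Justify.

trace-equivalent

Reachable graph of P (3 states):
  p0 = b.b.(rec X. b.b.X\{b})\{b} :: ··b··> p1
  p1 = b.(rec X. b.b.X\{b})\{b} :: ··b··> p2
  p2 = (rec X. b.b.X\{b})\{b} :: ∅
Reachable graph of Q (3 states):
  q0 = rec X. b.b.X\{b} :: ··b··> q1
  q1 = b.(rec X. b.b.X\{b})\{b} :: ··b··> q2
  q2 = (rec X. b.b.X\{b})\{b} :: ∅
Partition-refinement fixed point:
  B0 = {p0, q0}
  B1 = {p1, q1}
  B2 = {p2, q2}
p0 ∈ B0, q0 ∈ B0 → same block
Bisimilar ⇒ trace-equivalent.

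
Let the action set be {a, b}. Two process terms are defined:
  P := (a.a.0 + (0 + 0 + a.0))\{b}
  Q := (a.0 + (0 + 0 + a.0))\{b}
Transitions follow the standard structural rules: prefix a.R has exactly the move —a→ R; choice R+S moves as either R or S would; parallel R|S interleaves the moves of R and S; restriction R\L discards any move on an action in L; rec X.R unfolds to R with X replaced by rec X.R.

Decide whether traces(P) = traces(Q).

Reachable graph of P (3 states):
  s0 = (a.a.0 + (0 + 0 + a.0))\{b} has moves —a→ s1, —a→ s2
  s1 = (a.0)\{b} has moves —a→ s2
  s2 = 0\{b} has moves ∅
Reachable graph of Q (2 states):
  t0 = (a.0 + (0 + 0 + a.0))\{b} has moves —a→ t1
  t1 = 0\{b} has moves ∅
Trace ⟨aa⟩ through P, begin at {s0}:
  [1] a ⇒ {s1, s2}
  [2] a ⇒ {s2}
  ✓ P
Trace ⟨aa⟩ through Q, begin at {t0}:
  [1] a ⇒ {t1}
  [2] a ⇒ ∅  — Q cannot continue

NO — witness ⟨aa⟩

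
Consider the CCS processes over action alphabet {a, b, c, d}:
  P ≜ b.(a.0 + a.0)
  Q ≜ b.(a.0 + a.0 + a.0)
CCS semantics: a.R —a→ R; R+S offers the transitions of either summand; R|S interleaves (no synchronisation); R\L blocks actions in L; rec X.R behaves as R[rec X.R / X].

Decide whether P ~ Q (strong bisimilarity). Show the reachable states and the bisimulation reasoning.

YES

P's transition system — 3 states:
  p0 = b.(a.0 + a.0) → --b--▸ p1
  p1 = a.0 + a.0 → --a--▸ p2
  p2 = 0 → ·
Q's transition system — 3 states:
  q0 = b.(a.0 + a.0 + a.0) → --b--▸ q1
  q1 = a.0 + a.0 + a.0 → --a--▸ q2
  q2 = 0 → ·
Partition-refinement fixed point:
  B0 = {p0, q0}
  B1 = {p1, q1}
  B2 = {p2, q2}
p0 ∈ B0, q0 ∈ B0 → same block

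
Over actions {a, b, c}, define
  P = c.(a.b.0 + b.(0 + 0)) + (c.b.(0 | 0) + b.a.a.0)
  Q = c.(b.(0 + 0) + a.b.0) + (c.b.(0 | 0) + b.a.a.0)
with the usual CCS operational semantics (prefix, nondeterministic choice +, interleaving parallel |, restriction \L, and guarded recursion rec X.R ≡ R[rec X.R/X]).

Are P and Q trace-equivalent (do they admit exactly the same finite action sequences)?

YES

Reachable graph of P (9 states):
  p0 = c.(a.b.0 + b.(0 + 0)) + (c.b.(0 | 0) + b.a.a.0) → ··b··> p1, ··c··> p2, ··c··> p3
  p1 = a.a.0 → ··a··> p4
  p2 = a.b.0 + b.(0 + 0) → ··a··> p5, ··b··> p6
  p3 = b.(0 | 0) → ··b··> p7
  p4 = a.0 → ··a··> p8
  p5 = b.0 → ··b··> p8
  p6 = 0 + 0 → deadlocked
  p7 = 0 | 0 → deadlocked
  p8 = 0 → deadlocked
Reachable graph of Q (9 states):
  q0 = c.(b.(0 + 0) + a.b.0) + (c.b.(0 | 0) + b.a.a.0) → ··b··> q1, ··c··> q2, ··c··> q3
  q1 = a.a.0 → ··a··> q4
  q2 = b.(0 + 0) + a.b.0 → ··a··> q5, ··b··> q6
  q3 = b.(0 | 0) → ··b··> q7
  q4 = a.0 → ··a··> q8
  q5 = b.0 → ··b··> q8
  q6 = 0 + 0 → deadlocked
  q7 = 0 | 0 → deadlocked
  q8 = 0 → deadlocked
Coarsest stable partition (strong bisimilarity classes):
  B0 = {p0, q0}
  B1 = {p3, p5, q3, q5}
  B2 = {p6, p7, p8, q6, q7, q8}
  B3 = {p2, q2}
  B4 = {p1, q1}
  B5 = {p4, q4}
p0 ∈ B0, q0 ∈ B0 → same block
Bisimilar ⇒ trace-equivalent.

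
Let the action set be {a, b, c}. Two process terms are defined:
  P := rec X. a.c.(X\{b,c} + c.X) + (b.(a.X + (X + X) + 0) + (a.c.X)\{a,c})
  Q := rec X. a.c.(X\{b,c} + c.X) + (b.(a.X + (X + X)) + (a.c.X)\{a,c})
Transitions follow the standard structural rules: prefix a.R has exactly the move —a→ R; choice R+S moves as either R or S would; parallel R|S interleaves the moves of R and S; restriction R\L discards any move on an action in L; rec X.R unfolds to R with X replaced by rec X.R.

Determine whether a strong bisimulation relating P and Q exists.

LTS(P): 5 reachable states
  s0 = rec X. a.c.(X\{b,c} + c.X) + (b.(a.X + (X + X) + 0) + (a.c.X)\{a,c}) ⊢ =a=> s1, =b=> s2
  s1 = c.((rec X. a.c.(X\{b,c} + c.X) + (b.(a.X + (X + X) + 0) + (a.c.X)\{a,c}))\{b,c} + c.(rec X. a.c.(X\{b,c} + c.X) + (b.(a.X + (X + X) + 0) + (a.c.X)\{a,c}))) ⊢ =c=> s3
  s2 = a.(rec X. a.c.(X\{b,c} + c.X) + (b.(a.X + (X + X) + 0) + (a.c.X)\{a,c})) + ((rec X. a.c.(X\{b,c} + c.X) + (b.(a.X + (X + X) + 0) + (a.c.X)\{a,c})) + (rec X. a.c.(X\{b,c} + c.X) + (b.(a.X + (X + X) + 0) + (a.c.X)\{a,c}))) + 0 ⊢ =a=> s0, =a=> s1, =b=> s2
  s3 = (rec X. a.c.(X\{b,c} + c.X) + (b.(a.X + (X + X) + 0) + (a.c.X)\{a,c}))\{b,c} + c.(rec X. a.c.(X\{b,c} + c.X) + (b.(a.X + (X + X) + 0) + (a.c.X)\{a,c})) ⊢ =a=> s4, =c=> s0
  s4 = (c.((rec X. a.c.(X\{b,c} + c.X) + (b.(a.X + (X + X) + 0) + (a.c.X)\{a,c}))\{b,c} + c.(rec X. a.c.(X\{b,c} + c.X) + (b.(a.X + (X + X) + 0) + (a.c.X)\{a,c}))))\{b,c} ⊢ stopped
LTS(Q): 5 reachable states
  t0 = rec X. a.c.(X\{b,c} + c.X) + (b.(a.X + (X + X)) + (a.c.X)\{a,c}) ⊢ =a=> t1, =b=> t2
  t1 = c.((rec X. a.c.(X\{b,c} + c.X) + (b.(a.X + (X + X)) + (a.c.X)\{a,c}))\{b,c} + c.(rec X. a.c.(X\{b,c} + c.X) + (b.(a.X + (X + X)) + (a.c.X)\{a,c}))) ⊢ =c=> t3
  t2 = a.(rec X. a.c.(X\{b,c} + c.X) + (b.(a.X + (X + X)) + (a.c.X)\{a,c})) + ((rec X. a.c.(X\{b,c} + c.X) + (b.(a.X + (X + X)) + (a.c.X)\{a,c})) + (rec X. a.c.(X\{b,c} + c.X) + (b.(a.X + (X + X)) + (a.c.X)\{a,c}))) ⊢ =a=> t0, =a=> t1, =b=> t2
  t3 = (rec X. a.c.(X\{b,c} + c.X) + (b.(a.X + (X + X)) + (a.c.X)\{a,c}))\{b,c} + c.(rec X. a.c.(X\{b,c} + c.X) + (b.(a.X + (X + X)) + (a.c.X)\{a,c})) ⊢ =a=> t4, =c=> t0
  t4 = (c.((rec X. a.c.(X\{b,c} + c.X) + (b.(a.X + (X + X)) + (a.c.X)\{a,c}))\{b,c} + c.(rec X. a.c.(X\{b,c} + c.X) + (b.(a.X + (X + X)) + (a.c.X)\{a,c}))))\{b,c} ⊢ stopped
Bisimilarity quotient blocks:
  B0 = {s0, t0}
  B1 = {s1, t1}
  B2 = {s3, t3}
  B3 = {s4, t4}
  B4 = {s2, t2}
s0 ∈ B0, t0 ∈ B0 → same block

P ~ Q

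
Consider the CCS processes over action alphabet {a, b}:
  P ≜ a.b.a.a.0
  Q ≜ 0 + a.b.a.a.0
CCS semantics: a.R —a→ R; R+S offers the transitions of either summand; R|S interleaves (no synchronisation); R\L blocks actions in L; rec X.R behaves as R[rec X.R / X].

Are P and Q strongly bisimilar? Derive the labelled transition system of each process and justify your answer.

bisimilar

P's transition system — 5 states:
  m0 = a.b.a.a.0 | =a=> m1
  m1 = b.a.a.0 | =b=> m2
  m2 = a.a.0 | =a=> m3
  m3 = a.0 | =a=> m4
  m4 = 0 | ·
Q's transition system — 5 states:
  n0 = 0 + a.b.a.a.0 | =a=> n1
  n1 = b.a.a.0 | =b=> n2
  n2 = a.a.0 | =a=> n3
  n3 = a.0 | =a=> n4
  n4 = 0 | ·
Coarsest stable partition (strong bisimilarity classes):
  B0 = {m0, n0}
  B1 = {m1, n1}
  B2 = {m2, n2}
  B3 = {m3, n3}
  B4 = {m4, n4}
m0 ∈ B0, n0 ∈ B0 → same block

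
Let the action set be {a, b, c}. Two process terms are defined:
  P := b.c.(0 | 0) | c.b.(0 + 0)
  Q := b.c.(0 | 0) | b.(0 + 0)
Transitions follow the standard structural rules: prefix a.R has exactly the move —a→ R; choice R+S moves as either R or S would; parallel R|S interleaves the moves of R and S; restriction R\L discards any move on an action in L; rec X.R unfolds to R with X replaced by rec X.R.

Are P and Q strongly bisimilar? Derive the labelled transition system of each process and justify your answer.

LTS(P): 9 reachable states
  m0 = b.c.(0 | 0) | c.b.(0 + 0) has moves =b=> m1, =c=> m2
  m1 = c.(0 | 0) | c.b.(0 + 0) has moves =c=> m3, =c=> m4
  m2 = b.c.(0 | 0) | b.(0 + 0) has moves =b=> m4, =b=> m5
  m3 = 0 | 0 | c.b.(0 + 0) has moves =c=> m6
  m4 = c.(0 | 0) | b.(0 + 0) has moves =b=> m7, =c=> m6
  m5 = b.c.(0 | 0) | (0 + 0) has moves =b=> m7
  m6 = 0 | 0 | b.(0 + 0) has moves =b=> m8
  m7 = c.(0 | 0) | (0 + 0) has moves =c=> m8
  m8 = 0 | 0 | (0 + 0) has moves deadlocked
LTS(Q): 6 reachable states
  n0 = b.c.(0 | 0) | b.(0 + 0) has moves =b=> n1, =b=> n2
  n1 = b.c.(0 | 0) | (0 + 0) has moves =b=> n3
  n2 = c.(0 | 0) | b.(0 + 0) has moves =b=> n3, =c=> n4
  n3 = c.(0 | 0) | (0 + 0) has moves =c=> n5
  n4 = 0 | 0 | b.(0 + 0) has moves =b=> n5
  n5 = 0 | 0 | (0 + 0) has moves deadlocked
Coarsest stable partition (strong bisimilarity classes):
  B0 = {m0}
  B1 = {m1}
  B2 = {m3}
  B3 = {m6, n4}
  B4 = {m8, n5}
  B5 = {m4, n2}
  B6 = {m7, n3}
  B7 = {m2, n0}
  B8 = {m5, n1}
m0 ∈ B0, n0 ∈ B7 → different blocks

not bisimilar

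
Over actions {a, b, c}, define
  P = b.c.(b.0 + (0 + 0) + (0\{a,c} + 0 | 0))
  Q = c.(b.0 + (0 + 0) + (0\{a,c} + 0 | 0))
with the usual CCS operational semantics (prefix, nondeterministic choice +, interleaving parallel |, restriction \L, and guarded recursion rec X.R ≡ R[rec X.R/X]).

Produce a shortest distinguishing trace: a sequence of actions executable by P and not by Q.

P's transition system — 4 states:
  p0 = b.c.(b.0 + (0 + 0) + (0\{a,c} + 0 | 0)) ⊢ —b→ p1
  p1 = c.(b.0 + (0 + 0) + (0\{a,c} + 0 | 0)) ⊢ —c→ p2
  p2 = b.0 + (0 + 0) + (0\{a,c} + 0 | 0) ⊢ —b→ p3
  p3 = 0 ⊢ stopped
Q's transition system — 3 states:
  q0 = c.(b.0 + (0 + 0) + (0\{a,c} + 0 | 0)) ⊢ —c→ q1
  q1 = b.0 + (0 + 0) + (0\{a,c} + 0 | 0) ⊢ —b→ q2
  q2 = 0 ⊢ stopped
Trace ⟨b⟩ through P, begin at {p0}:
  step 1 (b): {p1}
  P completes σ.
Trace ⟨b⟩ through Q, begin at {q0}:
  step 1 (b): ∅  — Q cannot continue

b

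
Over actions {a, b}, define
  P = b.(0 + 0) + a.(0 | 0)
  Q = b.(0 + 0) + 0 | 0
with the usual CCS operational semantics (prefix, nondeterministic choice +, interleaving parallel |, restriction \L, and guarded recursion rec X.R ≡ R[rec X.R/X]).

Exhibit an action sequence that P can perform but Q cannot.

a

P's transition system — 3 states:
  s0 = b.(0 + 0) + a.(0 | 0) ⊢ -a-> s1, -b-> s2
  s1 = 0 | 0 ⊢ (no moves)
  s2 = 0 + 0 ⊢ (no moves)
Q's transition system — 2 states:
  t0 = b.(0 + 0) + 0 | 0 ⊢ -b-> t1
  t1 = 0 + 0 ⊢ (no moves)
Trace ⟨a⟩ through P, begin at {s0}:
  step 1 (a): {s1}
  P completes σ.
Trace ⟨a⟩ through Q, begin at {t0}:
  step 1 (a): no successor for Q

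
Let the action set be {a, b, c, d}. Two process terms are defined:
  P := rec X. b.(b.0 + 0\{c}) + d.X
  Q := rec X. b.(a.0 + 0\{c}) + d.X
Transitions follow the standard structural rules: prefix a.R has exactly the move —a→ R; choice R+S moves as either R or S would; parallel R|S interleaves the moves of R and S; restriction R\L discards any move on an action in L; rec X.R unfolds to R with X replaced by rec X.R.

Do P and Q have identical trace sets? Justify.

P's transition system — 3 states:
  p0 = rec X. b.(b.0 + 0\{c}) + d.X ⊢ ··b··> p1, ··d··> p0
  p1 = b.0 + 0\{c} ⊢ ··b··> p2
  p2 = 0 ⊢ ·
Q's transition system — 3 states:
  q0 = rec X. b.(a.0 + 0\{c}) + d.X ⊢ ··b··> q1, ··d··> q0
  q1 = a.0 + 0\{c} ⊢ ··a··> q2
  q2 = 0 ⊢ ·
Run σ = ⟨bb⟩ on P: start {p0}
  after b @ step 1: {p1}
  after b @ step 2: {p2}
  P completes σ.
Run σ = ⟨bb⟩ on Q: start {q0}
  after b @ step 1: {q1}
  after b @ step 2: no successor for Q

NO — witness ⟨bb⟩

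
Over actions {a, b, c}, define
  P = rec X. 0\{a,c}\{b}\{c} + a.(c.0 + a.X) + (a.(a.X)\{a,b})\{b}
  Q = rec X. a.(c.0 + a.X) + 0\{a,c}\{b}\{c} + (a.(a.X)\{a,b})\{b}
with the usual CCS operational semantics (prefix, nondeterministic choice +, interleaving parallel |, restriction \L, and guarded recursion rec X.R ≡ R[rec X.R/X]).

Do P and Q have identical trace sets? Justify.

YES

P's transition system — 4 states:
  s0 = rec X. 0\{a,c}\{b}\{c} + a.(c.0 + a.X) + (a.(a.X)\{a,b})\{b} | —a→ s1, —a→ s2
  s1 = (a.(rec X. 0\{a,c}\{b}\{c} + a.(c.0 + a.X) + (a.(a.X)\{a,b})\{b}))\{a,b}\{b} | (no moves)
  s2 = c.0 + a.(rec X. 0\{a,c}\{b}\{c} + a.(c.0 + a.X) + (a.(a.X)\{a,b})\{b}) | —a→ s0, —c→ s3
  s3 = 0 | (no moves)
Q's transition system — 4 states:
  t0 = rec X. a.(c.0 + a.X) + 0\{a,c}\{b}\{c} + (a.(a.X)\{a,b})\{b} | —a→ t1, —a→ t2
  t1 = (a.(rec X. a.(c.0 + a.X) + 0\{a,c}\{b}\{c} + (a.(a.X)\{a,b})\{b}))\{a,b}\{b} | (no moves)
  t2 = c.0 + a.(rec X. a.(c.0 + a.X) + 0\{a,c}\{b}\{c} + (a.(a.X)\{a,b})\{b}) | —a→ t0, —c→ t3
  t3 = 0 | (no moves)
Partition-refinement fixed point:
  B0 = {s0, t0}
  B1 = {s2, t2}
  B2 = {s1, s3, t1, t3}
s0 ∈ B0, t0 ∈ B0 → same block
Bisimilar ⇒ trace-equivalent.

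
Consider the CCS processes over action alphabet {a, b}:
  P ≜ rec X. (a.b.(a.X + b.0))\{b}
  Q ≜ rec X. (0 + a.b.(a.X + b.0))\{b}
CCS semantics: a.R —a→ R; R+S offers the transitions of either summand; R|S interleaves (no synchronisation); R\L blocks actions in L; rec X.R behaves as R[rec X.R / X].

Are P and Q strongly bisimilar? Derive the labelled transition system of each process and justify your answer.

LTS(P): 2 reachable states
  s0 = rec X. (a.b.(a.X + b.0))\{b} :: --a--▸ s1
  s1 = (b.(a.(rec X. (a.b.(a.X + b.0))\{b}) + b.0))\{b} :: deadlocked
LTS(Q): 2 reachable states
  t0 = rec X. (0 + a.b.(a.X + b.0))\{b} :: --a--▸ t1
  t1 = (b.(a.(rec X. (0 + a.b.(a.X + b.0))\{b}) + b.0))\{b} :: deadlocked
Coarsest stable partition (strong bisimilarity classes):
  B0 = {s0, t0}
  B1 = {s1, t1}
s0 ∈ B0, t0 ∈ B0 → same block

bisimilar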